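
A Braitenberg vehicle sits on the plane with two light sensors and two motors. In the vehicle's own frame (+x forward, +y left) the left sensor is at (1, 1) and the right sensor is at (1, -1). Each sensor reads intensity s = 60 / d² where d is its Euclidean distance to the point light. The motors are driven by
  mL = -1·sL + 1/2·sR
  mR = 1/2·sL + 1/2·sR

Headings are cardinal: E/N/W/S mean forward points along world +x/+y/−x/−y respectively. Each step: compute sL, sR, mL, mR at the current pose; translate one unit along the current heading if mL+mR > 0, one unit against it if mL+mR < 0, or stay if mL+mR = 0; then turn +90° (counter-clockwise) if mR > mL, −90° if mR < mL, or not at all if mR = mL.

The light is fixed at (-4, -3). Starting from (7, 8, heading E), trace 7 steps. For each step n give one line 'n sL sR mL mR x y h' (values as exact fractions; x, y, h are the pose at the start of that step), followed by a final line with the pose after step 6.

0 5/24 15/61 -125/1464 665/2928 7 8 E
1 12/53 60/313 -2166/16589 3468/16589 8 8 N
2 30/121 6/29 -507/3509 798/3509 8 9 W
3 12/53 60/221 -1062/11713 2916/11713 7 9 S
4 5/24 15/61 -125/1464 665/2928 7 8 E
5 12/53 60/313 -2166/16589 3468/16589 8 8 N
6 30/121 6/29 -507/3509 798/3509 8 9 W
final 7 9 S

n=0: pose=(7,8,E); sL=5/24, sR=15/61; mL=-125/1464, mR=665/2928; mL+mR=415/2928 → advance +1; mR−mL=5/16 → turn +1·90°
n=1: pose=(8,8,N); sL=12/53, sR=60/313; mL=-2166/16589, mR=3468/16589; mL+mR=1302/16589 → advance +1; mR−mL=18/53 → turn +1·90°
n=2: pose=(8,9,W); sL=30/121, sR=6/29; mL=-507/3509, mR=798/3509; mL+mR=291/3509 → advance +1; mR−mL=45/121 → turn +1·90°
n=3: pose=(7,9,S); sL=12/53, sR=60/221; mL=-1062/11713, mR=2916/11713; mL+mR=1854/11713 → advance +1; mR−mL=18/53 → turn +1·90°
n=4: pose=(7,8,E); sL=5/24, sR=15/61; mL=-125/1464, mR=665/2928; mL+mR=415/2928 → advance +1; mR−mL=5/16 → turn +1·90°
n=5: pose=(8,8,N); sL=12/53, sR=60/313; mL=-2166/16589, mR=3468/16589; mL+mR=1302/16589 → advance +1; mR−mL=18/53 → turn +1·90°
n=6: pose=(8,9,W); sL=30/121, sR=6/29; mL=-507/3509, mR=798/3509; mL+mR=291/3509 → advance +1; mR−mL=45/121 → turn +1·90°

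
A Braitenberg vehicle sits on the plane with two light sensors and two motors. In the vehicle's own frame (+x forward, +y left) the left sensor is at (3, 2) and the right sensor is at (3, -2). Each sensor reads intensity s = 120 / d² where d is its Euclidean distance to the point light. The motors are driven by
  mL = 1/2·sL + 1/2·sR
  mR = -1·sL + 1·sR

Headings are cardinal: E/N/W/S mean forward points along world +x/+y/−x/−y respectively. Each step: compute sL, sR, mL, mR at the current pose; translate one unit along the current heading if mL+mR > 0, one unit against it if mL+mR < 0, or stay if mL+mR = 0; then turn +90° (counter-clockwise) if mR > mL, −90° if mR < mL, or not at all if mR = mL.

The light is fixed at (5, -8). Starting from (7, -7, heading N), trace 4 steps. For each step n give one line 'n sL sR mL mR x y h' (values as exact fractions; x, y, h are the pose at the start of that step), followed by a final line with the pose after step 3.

0 15/2 15/4 45/8 -15/4 7 -7 N
1 120/41 24/5 792/205 384/205 7 -6 E
2 60/13 60 420/13 720/13 8 -6 S
3 8/3 120/37 328/111 64/111 8 -7 E
final 9 -7 S

n=0: pose=(7,-7,N); sL=15/2, sR=15/4; mL=45/8, mR=-15/4; mL+mR=15/8 → advance +1; mR−mL=-75/8 → turn -1·90°
n=1: pose=(7,-6,E); sL=120/41, sR=24/5; mL=792/205, mR=384/205; mL+mR=1176/205 → advance +1; mR−mL=-408/205 → turn -1·90°
n=2: pose=(8,-6,S); sL=60/13, sR=60; mL=420/13, mR=720/13; mL+mR=1140/13 → advance +1; mR−mL=300/13 → turn +1·90°
n=3: pose=(8,-7,E); sL=8/3, sR=120/37; mL=328/111, mR=64/111; mL+mR=392/111 → advance +1; mR−mL=-88/37 → turn -1·90°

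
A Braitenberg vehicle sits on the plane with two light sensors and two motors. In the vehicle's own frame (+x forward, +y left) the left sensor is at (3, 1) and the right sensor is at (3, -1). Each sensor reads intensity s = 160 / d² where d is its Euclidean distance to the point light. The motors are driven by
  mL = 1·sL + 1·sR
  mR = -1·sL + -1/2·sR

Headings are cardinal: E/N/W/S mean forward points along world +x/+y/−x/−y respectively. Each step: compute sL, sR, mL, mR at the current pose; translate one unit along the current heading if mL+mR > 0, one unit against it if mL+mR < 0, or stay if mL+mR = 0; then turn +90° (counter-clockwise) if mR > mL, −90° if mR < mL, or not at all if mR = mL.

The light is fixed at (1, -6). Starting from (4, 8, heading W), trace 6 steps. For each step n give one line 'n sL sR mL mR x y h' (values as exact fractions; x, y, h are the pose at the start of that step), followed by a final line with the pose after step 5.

0 160/169 32/45 12608/7605 -9904/7605 4 8 W
1 16/29 80/149 4704/4321 -3544/4321 3 8 N
2 160/281 160/221 80320/62101 -57840/62101 3 9 E
3 1 40/37 77/37 -57/37 4 9 S
4 160/169 32/45 12608/7605 -9904/7605 4 8 W
5 16/29 80/149 4704/4321 -3544/4321 3 8 N
final 3 9 E

n=0: pose=(4,8,W); sL=160/169, sR=32/45; mL=12608/7605, mR=-9904/7605; mL+mR=16/45 → advance +1; mR−mL=-7504/2535 → turn -1·90°
n=1: pose=(3,8,N); sL=16/29, sR=80/149; mL=4704/4321, mR=-3544/4321; mL+mR=40/149 → advance +1; mR−mL=-8248/4321 → turn -1·90°
n=2: pose=(3,9,E); sL=160/281, sR=160/221; mL=80320/62101, mR=-57840/62101; mL+mR=80/221 → advance +1; mR−mL=-138160/62101 → turn -1·90°
n=3: pose=(4,9,S); sL=1, sR=40/37; mL=77/37, mR=-57/37; mL+mR=20/37 → advance +1; mR−mL=-134/37 → turn -1·90°
n=4: pose=(4,8,W); sL=160/169, sR=32/45; mL=12608/7605, mR=-9904/7605; mL+mR=16/45 → advance +1; mR−mL=-7504/2535 → turn -1·90°
n=5: pose=(3,8,N); sL=16/29, sR=80/149; mL=4704/4321, mR=-3544/4321; mL+mR=40/149 → advance +1; mR−mL=-8248/4321 → turn -1·90°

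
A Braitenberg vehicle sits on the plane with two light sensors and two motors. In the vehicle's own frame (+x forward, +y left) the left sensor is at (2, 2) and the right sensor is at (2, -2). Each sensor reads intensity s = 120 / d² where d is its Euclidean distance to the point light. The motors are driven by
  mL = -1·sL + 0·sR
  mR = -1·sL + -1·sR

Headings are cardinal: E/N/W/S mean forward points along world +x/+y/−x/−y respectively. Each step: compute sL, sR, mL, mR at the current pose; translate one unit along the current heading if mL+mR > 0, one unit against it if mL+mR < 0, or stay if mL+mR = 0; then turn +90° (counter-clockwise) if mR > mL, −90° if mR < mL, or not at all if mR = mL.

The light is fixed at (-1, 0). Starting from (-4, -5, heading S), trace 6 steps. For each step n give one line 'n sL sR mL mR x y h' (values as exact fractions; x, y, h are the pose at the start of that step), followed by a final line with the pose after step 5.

0 12/5 60/37 -12/5 -744/185 -4 -5 S
1 120/61 120/29 -120/61 -10800/1769 -4 -4 W
2 6 30 -6 -36 -3 -4 N
3 40/3 120/49 -40/3 -2320/147 -3 -5 E
4 12/5 60/37 -12/5 -744/185 -4 -5 S
5 120/61 120/29 -120/61 -10800/1769 -4 -4 W
final -3 -4 N

n=0: pose=(-4,-5,S); sL=12/5, sR=60/37; mL=-12/5, mR=-744/185; mL+mR=-1188/185 → advance -1; mR−mL=-60/37 → turn -1·90°
n=1: pose=(-4,-4,W); sL=120/61, sR=120/29; mL=-120/61, mR=-10800/1769; mL+mR=-14280/1769 → advance -1; mR−mL=-120/29 → turn -1·90°
n=2: pose=(-3,-4,N); sL=6, sR=30; mL=-6, mR=-36; mL+mR=-42 → advance -1; mR−mL=-30 → turn -1·90°
n=3: pose=(-3,-5,E); sL=40/3, sR=120/49; mL=-40/3, mR=-2320/147; mL+mR=-4280/147 → advance -1; mR−mL=-120/49 → turn -1·90°
n=4: pose=(-4,-5,S); sL=12/5, sR=60/37; mL=-12/5, mR=-744/185; mL+mR=-1188/185 → advance -1; mR−mL=-60/37 → turn -1·90°
n=5: pose=(-4,-4,W); sL=120/61, sR=120/29; mL=-120/61, mR=-10800/1769; mL+mR=-14280/1769 → advance -1; mR−mL=-120/29 → turn -1·90°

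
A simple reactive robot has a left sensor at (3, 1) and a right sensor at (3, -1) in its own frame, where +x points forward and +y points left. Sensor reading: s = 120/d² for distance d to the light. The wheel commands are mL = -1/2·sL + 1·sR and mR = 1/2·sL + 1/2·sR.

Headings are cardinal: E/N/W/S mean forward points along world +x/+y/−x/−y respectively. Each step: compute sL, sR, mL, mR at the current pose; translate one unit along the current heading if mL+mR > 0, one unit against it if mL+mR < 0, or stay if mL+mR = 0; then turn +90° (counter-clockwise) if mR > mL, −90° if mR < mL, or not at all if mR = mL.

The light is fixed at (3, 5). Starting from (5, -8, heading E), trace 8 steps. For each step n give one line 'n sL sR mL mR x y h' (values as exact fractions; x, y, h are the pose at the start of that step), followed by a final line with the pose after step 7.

0 120/169 120/221 540/2873 1800/2873 5 -8 E
1 15/13 30/29 345/754 825/754 6 -8 N
2 120/169 120/121 13020/20449 17400/20449 6 -7 W
3 20/39 60/113 1210/4407 2300/4407 5 -7 S
4 120/169 120/221 540/2873 1800/2873 5 -8 E
5 15/13 30/29 345/754 825/754 6 -8 N
6 120/169 120/121 13020/20449 17400/20449 6 -7 W
7 20/39 60/113 1210/4407 2300/4407 5 -7 S
final 5 -8 E

n=0: pose=(5,-8,E); sL=120/169, sR=120/221; mL=540/2873, mR=1800/2873; mL+mR=180/221 → advance +1; mR−mL=1260/2873 → turn +1·90°
n=1: pose=(6,-8,N); sL=15/13, sR=30/29; mL=345/754, mR=825/754; mL+mR=45/29 → advance +1; mR−mL=240/377 → turn +1·90°
n=2: pose=(6,-7,W); sL=120/169, sR=120/121; mL=13020/20449, mR=17400/20449; mL+mR=180/121 → advance +1; mR−mL=4380/20449 → turn +1·90°
n=3: pose=(5,-7,S); sL=20/39, sR=60/113; mL=1210/4407, mR=2300/4407; mL+mR=90/113 → advance +1; mR−mL=1090/4407 → turn +1·90°
n=4: pose=(5,-8,E); sL=120/169, sR=120/221; mL=540/2873, mR=1800/2873; mL+mR=180/221 → advance +1; mR−mL=1260/2873 → turn +1·90°
n=5: pose=(6,-8,N); sL=15/13, sR=30/29; mL=345/754, mR=825/754; mL+mR=45/29 → advance +1; mR−mL=240/377 → turn +1·90°
n=6: pose=(6,-7,W); sL=120/169, sR=120/121; mL=13020/20449, mR=17400/20449; mL+mR=180/121 → advance +1; mR−mL=4380/20449 → turn +1·90°
n=7: pose=(5,-7,S); sL=20/39, sR=60/113; mL=1210/4407, mR=2300/4407; mL+mR=90/113 → advance +1; mR−mL=1090/4407 → turn +1·90°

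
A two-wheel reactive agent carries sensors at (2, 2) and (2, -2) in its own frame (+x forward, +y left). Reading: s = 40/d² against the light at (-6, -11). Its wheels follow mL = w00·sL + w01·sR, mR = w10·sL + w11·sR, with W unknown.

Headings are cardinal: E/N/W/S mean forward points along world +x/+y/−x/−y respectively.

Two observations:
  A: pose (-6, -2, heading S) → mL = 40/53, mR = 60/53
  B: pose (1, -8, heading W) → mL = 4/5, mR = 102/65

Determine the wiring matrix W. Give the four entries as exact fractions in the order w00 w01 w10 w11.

0 1 1/2 1

obs A: pose=(-6,-2,S) → sL=40/53, sR=40/53, mL=40/53, mR=60/53
obs B: pose=(1,-8,W) → sL=20/13, sR=4/5, mL=4/5, mR=102/65
sensor matrix S = [[40/53, 40/53], [20/13, 4/5]]; det S = -384/689
solve [mL_A; mL_B] = S·[w00; w01] and [mR_A; mR_B] = S·[w10; w11]:
  w00 = 0, w01 = 1, w10 = 1/2, w11 = 1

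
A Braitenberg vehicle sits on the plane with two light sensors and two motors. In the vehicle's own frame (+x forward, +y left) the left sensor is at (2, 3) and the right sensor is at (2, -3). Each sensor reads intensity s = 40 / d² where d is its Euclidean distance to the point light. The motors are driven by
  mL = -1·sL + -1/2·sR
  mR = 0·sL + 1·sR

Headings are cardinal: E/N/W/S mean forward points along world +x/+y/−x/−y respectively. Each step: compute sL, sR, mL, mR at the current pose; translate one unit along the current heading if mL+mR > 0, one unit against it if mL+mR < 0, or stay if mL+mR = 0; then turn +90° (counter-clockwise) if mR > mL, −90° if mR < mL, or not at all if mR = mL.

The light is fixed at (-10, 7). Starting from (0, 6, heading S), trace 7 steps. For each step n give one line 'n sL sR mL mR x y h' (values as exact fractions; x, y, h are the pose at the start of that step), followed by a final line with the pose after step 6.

0 20/89 20/29 -1470/2581 20/29 0 6 S
1 8/29 40/169 -1932/4901 40/169 0 5 E
2 10/9 5/18 -5/4 5/18 -1 5 N
3 8/17 40/49 -732/833 40/49 -1 4 W
4 20/97 20/37 -1710/3589 20/37 0 4 S
5 8/29 40/193 -2124/5597 40/193 0 3 E
6 1 10/37 -42/37 10/37 -1 3 N
final -1 2 W

n=0: pose=(0,6,S); sL=20/89, sR=20/29; mL=-1470/2581, mR=20/29; mL+mR=310/2581 → advance +1; mR−mL=3250/2581 → turn +1·90°
n=1: pose=(0,5,E); sL=8/29, sR=40/169; mL=-1932/4901, mR=40/169; mL+mR=-772/4901 → advance -1; mR−mL=3092/4901 → turn +1·90°
n=2: pose=(-1,5,N); sL=10/9, sR=5/18; mL=-5/4, mR=5/18; mL+mR=-35/36 → advance -1; mR−mL=55/36 → turn +1·90°
n=3: pose=(-1,4,W); sL=8/17, sR=40/49; mL=-732/833, mR=40/49; mL+mR=-52/833 → advance -1; mR−mL=1412/833 → turn +1·90°
n=4: pose=(0,4,S); sL=20/97, sR=20/37; mL=-1710/3589, mR=20/37; mL+mR=230/3589 → advance +1; mR−mL=3650/3589 → turn +1·90°
n=5: pose=(0,3,E); sL=8/29, sR=40/193; mL=-2124/5597, mR=40/193; mL+mR=-964/5597 → advance -1; mR−mL=3284/5597 → turn +1·90°
n=6: pose=(-1,3,N); sL=1, sR=10/37; mL=-42/37, mR=10/37; mL+mR=-32/37 → advance -1; mR−mL=52/37 → turn +1·90°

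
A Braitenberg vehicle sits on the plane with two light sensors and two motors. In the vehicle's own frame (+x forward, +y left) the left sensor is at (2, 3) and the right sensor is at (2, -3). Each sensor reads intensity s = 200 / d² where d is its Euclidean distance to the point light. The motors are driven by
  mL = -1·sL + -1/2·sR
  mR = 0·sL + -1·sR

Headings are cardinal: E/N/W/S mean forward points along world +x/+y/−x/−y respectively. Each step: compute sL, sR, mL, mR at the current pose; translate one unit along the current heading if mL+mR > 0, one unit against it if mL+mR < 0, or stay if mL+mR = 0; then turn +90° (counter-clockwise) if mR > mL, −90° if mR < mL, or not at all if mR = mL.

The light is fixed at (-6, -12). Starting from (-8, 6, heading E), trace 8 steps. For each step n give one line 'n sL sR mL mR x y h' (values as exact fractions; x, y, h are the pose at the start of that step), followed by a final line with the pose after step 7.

n=0: pose=(-8,6,E); sL=200/441, sR=8/9; mL=-44/49, mR=-8/9; mL+mR=-788/441 → advance -1; mR−mL=4/441 → turn +1·90°
n=1: pose=(-9,6,N); sL=50/109, sR=1/2; mL=-309/436, mR=-1/2; mL+mR=-527/436 → advance -1; mR−mL=91/436 → turn +1·90°
n=2: pose=(-9,5,W); sL=200/221, sR=8/17; mL=-252/221, mR=-8/17; mL+mR=-356/221 → advance -1; mR−mL=148/221 → turn +1·90°
n=3: pose=(-8,5,S); sL=100/113, sR=4/5; mL=-726/565, mR=-4/5; mL+mR=-1178/565 → advance -1; mR−mL=274/565 → turn +1·90°
n=4: pose=(-8,6,E); sL=200/441, sR=8/9; mL=-44/49, mR=-8/9; mL+mR=-788/441 → advance -1; mR−mL=4/441 → turn +1·90°
n=5: pose=(-9,6,N); sL=50/109, sR=1/2; mL=-309/436, mR=-1/2; mL+mR=-527/436 → advance -1; mR−mL=91/436 → turn +1·90°
n=6: pose=(-9,5,W); sL=200/221, sR=8/17; mL=-252/221, mR=-8/17; mL+mR=-356/221 → advance -1; mR−mL=148/221 → turn +1·90°
n=7: pose=(-8,5,S); sL=100/113, sR=4/5; mL=-726/565, mR=-4/5; mL+mR=-1178/565 → advance -1; mR−mL=274/565 → turn +1·90°

0 200/441 8/9 -44/49 -8/9 -8 6 E
1 50/109 1/2 -309/436 -1/2 -9 6 N
2 200/221 8/17 -252/221 -8/17 -9 5 W
3 100/113 4/5 -726/565 -4/5 -8 5 S
4 200/441 8/9 -44/49 -8/9 -8 6 E
5 50/109 1/2 -309/436 -1/2 -9 6 N
6 200/221 8/17 -252/221 -8/17 -9 5 W
7 100/113 4/5 -726/565 -4/5 -8 5 S
final -8 6 E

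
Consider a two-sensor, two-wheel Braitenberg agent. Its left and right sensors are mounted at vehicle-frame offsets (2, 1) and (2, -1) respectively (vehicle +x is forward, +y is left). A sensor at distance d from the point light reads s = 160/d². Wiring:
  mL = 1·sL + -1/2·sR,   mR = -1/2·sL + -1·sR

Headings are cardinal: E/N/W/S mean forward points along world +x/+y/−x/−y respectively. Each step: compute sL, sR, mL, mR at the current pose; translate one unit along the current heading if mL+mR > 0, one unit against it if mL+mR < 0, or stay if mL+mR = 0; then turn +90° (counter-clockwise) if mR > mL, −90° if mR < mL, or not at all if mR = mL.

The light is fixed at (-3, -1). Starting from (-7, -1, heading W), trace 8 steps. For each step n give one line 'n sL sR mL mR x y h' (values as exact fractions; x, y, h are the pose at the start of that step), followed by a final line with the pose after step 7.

n=0: pose=(-7,-1,W); sL=160/37, sR=160/37; mL=80/37, mR=-240/37; mL+mR=-160/37 → advance -1; mR−mL=-320/37 → turn -1·90°
n=1: pose=(-6,-1,N); sL=8, sR=20; mL=-2, mR=-24; mL+mR=-26 → advance -1; mR−mL=-22 → turn -1·90°
n=2: pose=(-6,-2,E); sL=160, sR=32; mL=144, mR=-112; mL+mR=32 → advance +1; mR−mL=-256 → turn -1·90°
n=3: pose=(-5,-2,S); sL=16, sR=80/9; mL=104/9, mR=-152/9; mL+mR=-16/3 → advance -1; mR−mL=-256/9 → turn -1·90°
n=4: pose=(-5,-1,W); sL=160/17, sR=160/17; mL=80/17, mR=-240/17; mL+mR=-160/17 → advance -1; mR−mL=-320/17 → turn -1·90°
n=5: pose=(-4,-1,N); sL=20, sR=40; mL=0, mR=-50; mL+mR=-50 → advance -1; mR−mL=-50 → turn -1·90°
n=6: pose=(-4,-2,E); sL=160, sR=32; mL=144, mR=-112; mL+mR=32 → advance +1; mR−mL=-256 → turn -1·90°
n=7: pose=(-3,-2,S); sL=16, sR=16; mL=8, mR=-24; mL+mR=-16 → advance -1; mR−mL=-32 → turn -1·90°

0 160/37 160/37 80/37 -240/37 -7 -1 W
1 8 20 -2 -24 -6 -1 N
2 160 32 144 -112 -6 -2 E
3 16 80/9 104/9 -152/9 -5 -2 S
4 160/17 160/17 80/17 -240/17 -5 -1 W
5 20 40 0 -50 -4 -1 N
6 160 32 144 -112 -4 -2 E
7 16 16 8 -24 -3 -2 S
final -3 -1 W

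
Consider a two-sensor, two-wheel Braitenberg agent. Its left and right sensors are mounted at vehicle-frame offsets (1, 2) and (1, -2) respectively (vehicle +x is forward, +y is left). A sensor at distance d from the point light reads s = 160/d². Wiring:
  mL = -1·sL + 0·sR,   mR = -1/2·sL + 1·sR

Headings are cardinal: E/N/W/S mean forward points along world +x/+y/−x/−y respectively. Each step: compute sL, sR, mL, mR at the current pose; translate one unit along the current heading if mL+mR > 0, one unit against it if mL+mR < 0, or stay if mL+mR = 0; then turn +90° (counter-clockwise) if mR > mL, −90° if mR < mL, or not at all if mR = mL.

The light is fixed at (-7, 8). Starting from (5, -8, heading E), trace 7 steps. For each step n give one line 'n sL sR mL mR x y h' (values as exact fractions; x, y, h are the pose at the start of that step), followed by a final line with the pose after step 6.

n=0: pose=(5,-8,E); sL=32/73, sR=160/493; mL=-32/73, mR=3792/35989; mL+mR=-11984/35989 → advance -1; mR−mL=19568/35989 → turn +1·90°
n=1: pose=(4,-8,N); sL=80/153, sR=80/197; mL=-80/153, mR=4360/30141; mL+mR=-3800/10047 → advance -1; mR−mL=20120/30141 → turn +1·90°
n=2: pose=(4,-9,W); sL=160/461, sR=32/65; mL=-160/461, mR=9552/29965; mL+mR=-848/29965 → advance -1; mR−mL=19952/29965 → turn +1·90°
n=3: pose=(5,-9,S); sL=4/13, sR=20/53; mL=-4/13, mR=154/689; mL+mR=-58/689 → advance -1; mR−mL=366/689 → turn +1·90°
n=4: pose=(5,-8,E); sL=32/73, sR=160/493; mL=-32/73, mR=3792/35989; mL+mR=-11984/35989 → advance -1; mR−mL=19568/35989 → turn +1·90°
n=5: pose=(4,-8,N); sL=80/153, sR=80/197; mL=-80/153, mR=4360/30141; mL+mR=-3800/10047 → advance -1; mR−mL=20120/30141 → turn +1·90°
n=6: pose=(4,-9,W); sL=160/461, sR=32/65; mL=-160/461, mR=9552/29965; mL+mR=-848/29965 → advance -1; mR−mL=19952/29965 → turn +1·90°

0 32/73 160/493 -32/73 3792/35989 5 -8 E
1 80/153 80/197 -80/153 4360/30141 4 -8 N
2 160/461 32/65 -160/461 9552/29965 4 -9 W
3 4/13 20/53 -4/13 154/689 5 -9 S
4 32/73 160/493 -32/73 3792/35989 5 -8 E
5 80/153 80/197 -80/153 4360/30141 4 -8 N
6 160/461 32/65 -160/461 9552/29965 4 -9 W
final 5 -9 S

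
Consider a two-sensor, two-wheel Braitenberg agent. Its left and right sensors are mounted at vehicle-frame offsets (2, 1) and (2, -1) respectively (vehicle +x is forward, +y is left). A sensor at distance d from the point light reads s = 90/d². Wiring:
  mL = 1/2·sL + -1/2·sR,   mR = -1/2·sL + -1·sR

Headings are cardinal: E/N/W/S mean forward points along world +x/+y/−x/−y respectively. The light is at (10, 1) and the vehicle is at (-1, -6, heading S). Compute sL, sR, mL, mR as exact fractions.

90/181 2/5 44/905 -587/905

left sensor world pos  = (0, -8); dL² = 181
right sensor world pos = (-2, -8); dR² = 225
sL = 90/181 = 90/181
sR = 90/225 = 2/5
mL = 1/2·sL + -1/2·sR = 44/905
mR = -1/2·sL + -1·sR = -587/905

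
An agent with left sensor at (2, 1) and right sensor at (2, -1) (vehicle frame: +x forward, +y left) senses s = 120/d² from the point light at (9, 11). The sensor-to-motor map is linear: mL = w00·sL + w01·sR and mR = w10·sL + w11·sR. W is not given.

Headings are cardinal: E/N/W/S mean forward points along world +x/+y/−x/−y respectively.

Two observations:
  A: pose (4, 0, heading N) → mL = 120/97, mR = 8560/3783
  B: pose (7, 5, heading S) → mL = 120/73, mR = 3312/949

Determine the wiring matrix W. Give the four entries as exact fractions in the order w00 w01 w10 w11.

0 1 1 1

obs A: pose=(4,0,N) → sL=40/39, sR=120/97, mL=120/97, mR=8560/3783
obs B: pose=(7,5,S) → sL=24/13, sR=120/73, mL=120/73, mR=3312/949
sensor matrix S = [[40/39, 120/97], [24/13, 120/73]]; det S = -55040/92053
solve [mL_A; mL_B] = S·[w00; w01] and [mR_A; mR_B] = S·[w10; w11]:
  w00 = 0, w01 = 1, w10 = 1, w11 = 1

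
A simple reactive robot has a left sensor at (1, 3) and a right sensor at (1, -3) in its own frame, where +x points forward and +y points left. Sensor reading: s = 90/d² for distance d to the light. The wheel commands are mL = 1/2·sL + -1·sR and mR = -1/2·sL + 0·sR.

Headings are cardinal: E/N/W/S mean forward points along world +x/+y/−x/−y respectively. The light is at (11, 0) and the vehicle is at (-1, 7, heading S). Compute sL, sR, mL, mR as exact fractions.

left sensor world pos  = (2, 6); dL² = 117
right sensor world pos = (-4, 6); dR² = 261
sL = 90/117 = 10/13
sR = 90/261 = 10/29
mL = 1/2·sL + -1·sR = 15/377
mR = -1/2·sL + 0·sR = -5/13

10/13 10/29 15/377 -5/13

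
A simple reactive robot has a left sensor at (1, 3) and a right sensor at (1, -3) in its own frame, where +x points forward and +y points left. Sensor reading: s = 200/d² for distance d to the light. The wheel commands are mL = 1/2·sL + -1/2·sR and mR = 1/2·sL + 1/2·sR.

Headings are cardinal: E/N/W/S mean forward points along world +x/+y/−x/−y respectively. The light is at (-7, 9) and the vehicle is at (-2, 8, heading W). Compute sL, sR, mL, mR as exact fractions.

25/4 10 -15/8 65/8

left sensor world pos  = (-3, 5); dL² = 32
right sensor world pos = (-3, 11); dR² = 20
sL = 200/32 = 25/4
sR = 200/20 = 10
mL = 1/2·sL + -1/2·sR = -15/8
mR = 1/2·sL + 1/2·sR = 65/8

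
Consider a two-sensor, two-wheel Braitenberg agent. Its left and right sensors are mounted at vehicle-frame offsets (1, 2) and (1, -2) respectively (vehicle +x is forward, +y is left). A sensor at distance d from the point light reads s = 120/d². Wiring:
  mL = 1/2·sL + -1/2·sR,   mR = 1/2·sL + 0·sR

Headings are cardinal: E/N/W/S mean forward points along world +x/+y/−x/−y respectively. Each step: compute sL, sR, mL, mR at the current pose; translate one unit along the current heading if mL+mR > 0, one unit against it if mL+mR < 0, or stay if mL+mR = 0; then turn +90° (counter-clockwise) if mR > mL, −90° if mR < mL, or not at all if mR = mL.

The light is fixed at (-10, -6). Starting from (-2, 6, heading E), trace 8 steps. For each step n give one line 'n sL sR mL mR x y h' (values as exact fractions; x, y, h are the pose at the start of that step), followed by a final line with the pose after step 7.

n=0: pose=(-2,6,E); sL=120/277, sR=120/181; mL=-5760/50137, mR=60/277; mL+mR=5100/50137 → advance +1; mR−mL=60/181 → turn +1·90°
n=1: pose=(-1,6,N); sL=60/109, sR=12/29; mL=216/3161, mR=30/109; mL+mR=1086/3161 → advance +1; mR−mL=6/29 → turn +1·90°
n=2: pose=(-1,7,W); sL=24/37, sR=120/289; mL=1248/10693, mR=12/37; mL+mR=4716/10693 → advance +1; mR−mL=60/289 → turn +1·90°
n=3: pose=(-2,7,S); sL=30/61, sR=2/3; mL=-16/183, mR=15/61; mL+mR=29/183 → advance +1; mR−mL=1/3 → turn +1·90°
n=4: pose=(-2,6,E); sL=120/277, sR=120/181; mL=-5760/50137, mR=60/277; mL+mR=5100/50137 → advance +1; mR−mL=60/181 → turn +1·90°
n=5: pose=(-1,6,N); sL=60/109, sR=12/29; mL=216/3161, mR=30/109; mL+mR=1086/3161 → advance +1; mR−mL=6/29 → turn +1·90°
n=6: pose=(-1,7,W); sL=24/37, sR=120/289; mL=1248/10693, mR=12/37; mL+mR=4716/10693 → advance +1; mR−mL=60/289 → turn +1·90°
n=7: pose=(-2,7,S); sL=30/61, sR=2/3; mL=-16/183, mR=15/61; mL+mR=29/183 → advance +1; mR−mL=1/3 → turn +1·90°

0 120/277 120/181 -5760/50137 60/277 -2 6 E
1 60/109 12/29 216/3161 30/109 -1 6 N
2 24/37 120/289 1248/10693 12/37 -1 7 W
3 30/61 2/3 -16/183 15/61 -2 7 S
4 120/277 120/181 -5760/50137 60/277 -2 6 E
5 60/109 12/29 216/3161 30/109 -1 6 N
6 24/37 120/289 1248/10693 12/37 -1 7 W
7 30/61 2/3 -16/183 15/61 -2 7 S
final -2 6 E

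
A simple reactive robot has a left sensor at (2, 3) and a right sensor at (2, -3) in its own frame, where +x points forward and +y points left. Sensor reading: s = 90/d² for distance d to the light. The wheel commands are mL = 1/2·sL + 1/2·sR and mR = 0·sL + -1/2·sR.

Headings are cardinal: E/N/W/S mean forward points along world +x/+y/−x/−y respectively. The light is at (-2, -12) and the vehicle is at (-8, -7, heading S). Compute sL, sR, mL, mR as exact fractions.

5 1 3 -1/2

left sensor world pos  = (-5, -9); dL² = 18
right sensor world pos = (-11, -9); dR² = 90
sL = 90/18 = 5
sR = 90/90 = 1
mL = 1/2·sL + 1/2·sR = 3
mR = 0·sL + -1/2·sR = -1/2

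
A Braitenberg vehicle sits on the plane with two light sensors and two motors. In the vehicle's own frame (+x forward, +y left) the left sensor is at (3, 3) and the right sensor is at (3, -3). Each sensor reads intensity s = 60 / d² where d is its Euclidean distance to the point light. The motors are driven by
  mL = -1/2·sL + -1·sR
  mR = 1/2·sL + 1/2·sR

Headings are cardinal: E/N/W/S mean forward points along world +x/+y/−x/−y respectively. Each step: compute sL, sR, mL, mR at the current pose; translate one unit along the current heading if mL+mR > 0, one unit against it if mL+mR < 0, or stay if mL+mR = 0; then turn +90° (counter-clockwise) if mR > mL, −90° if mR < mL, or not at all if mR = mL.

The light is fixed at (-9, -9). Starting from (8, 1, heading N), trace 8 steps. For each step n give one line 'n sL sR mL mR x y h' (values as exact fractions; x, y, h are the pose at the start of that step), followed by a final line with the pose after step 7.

0 12/73 60/569 -7794/41537 5604/41537 8 1 N
1 15/58 3/17 -603/1972 429/1972 8 0 W
2 20/159 20/87 -450/1537 820/4611 9 0 S
3 6/61 6/49 -513/2989 330/2989 9 1 E
4 12/73 60/569 -7794/41537 5604/41537 8 1 N
5 15/58 3/17 -603/1972 429/1972 8 0 W
6 20/159 20/87 -450/1537 820/4611 9 0 S
7 6/61 6/49 -513/2989 330/2989 9 1 E
final 8 1 N

n=0: pose=(8,1,N); sL=12/73, sR=60/569; mL=-7794/41537, mR=5604/41537; mL+mR=-30/569 → advance -1; mR−mL=13398/41537 → turn +1·90°
n=1: pose=(8,0,W); sL=15/58, sR=3/17; mL=-603/1972, mR=429/1972; mL+mR=-3/34 → advance -1; mR−mL=258/493 → turn +1·90°
n=2: pose=(9,0,S); sL=20/159, sR=20/87; mL=-450/1537, mR=820/4611; mL+mR=-10/87 → advance -1; mR−mL=2170/4611 → turn +1·90°
n=3: pose=(9,1,E); sL=6/61, sR=6/49; mL=-513/2989, mR=330/2989; mL+mR=-3/49 → advance -1; mR−mL=843/2989 → turn +1·90°
n=4: pose=(8,1,N); sL=12/73, sR=60/569; mL=-7794/41537, mR=5604/41537; mL+mR=-30/569 → advance -1; mR−mL=13398/41537 → turn +1·90°
n=5: pose=(8,0,W); sL=15/58, sR=3/17; mL=-603/1972, mR=429/1972; mL+mR=-3/34 → advance -1; mR−mL=258/493 → turn +1·90°
n=6: pose=(9,0,S); sL=20/159, sR=20/87; mL=-450/1537, mR=820/4611; mL+mR=-10/87 → advance -1; mR−mL=2170/4611 → turn +1·90°
n=7: pose=(9,1,E); sL=6/61, sR=6/49; mL=-513/2989, mR=330/2989; mL+mR=-3/49 → advance -1; mR−mL=843/2989 → turn +1·90°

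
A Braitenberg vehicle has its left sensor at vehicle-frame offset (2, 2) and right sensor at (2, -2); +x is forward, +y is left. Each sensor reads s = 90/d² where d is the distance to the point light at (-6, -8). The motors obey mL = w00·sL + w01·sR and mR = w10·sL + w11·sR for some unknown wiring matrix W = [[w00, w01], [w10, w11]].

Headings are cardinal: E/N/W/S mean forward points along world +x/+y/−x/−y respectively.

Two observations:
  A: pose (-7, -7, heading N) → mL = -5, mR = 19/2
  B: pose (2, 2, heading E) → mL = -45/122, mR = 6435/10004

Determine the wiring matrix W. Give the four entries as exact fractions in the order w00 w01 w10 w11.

obs A: pose=(-7,-7,N) → sL=5, sR=9, mL=-5, mR=19/2
obs B: pose=(2,2,E) → sL=45/122, sR=45/82, mL=-45/122, mR=6435/10004
sensor matrix S = [[5, 9], [45/122, 45/82]]; det S = -1440/2501
solve [mL_A; mL_B] = S·[w00; w01] and [mR_A; mR_B] = S·[w10; w11]:
  w00 = -1, w01 = 0, w10 = 1, w11 = 1/2

-1 0 1 1/2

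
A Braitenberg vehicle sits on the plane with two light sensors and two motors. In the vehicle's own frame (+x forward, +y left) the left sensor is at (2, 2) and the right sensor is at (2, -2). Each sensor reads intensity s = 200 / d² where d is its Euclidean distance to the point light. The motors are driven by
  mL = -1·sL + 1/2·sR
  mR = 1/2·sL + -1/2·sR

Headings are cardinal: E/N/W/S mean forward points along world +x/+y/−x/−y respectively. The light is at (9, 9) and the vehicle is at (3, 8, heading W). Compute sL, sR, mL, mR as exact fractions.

200/73 40/13 -1140/949 -160/949

left sensor world pos  = (1, 6); dL² = 73
right sensor world pos = (1, 10); dR² = 65
sL = 200/73 = 200/73
sR = 200/65 = 40/13
mL = -1·sL + 1/2·sR = -1140/949
mR = 1/2·sL + -1/2·sR = -160/949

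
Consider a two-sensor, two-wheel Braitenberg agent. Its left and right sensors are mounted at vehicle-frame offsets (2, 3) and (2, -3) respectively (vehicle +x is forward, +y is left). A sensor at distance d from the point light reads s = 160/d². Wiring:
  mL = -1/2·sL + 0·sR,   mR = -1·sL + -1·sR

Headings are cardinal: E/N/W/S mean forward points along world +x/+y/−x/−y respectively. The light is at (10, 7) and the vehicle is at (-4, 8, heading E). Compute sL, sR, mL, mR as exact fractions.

1 40/37 -1/2 -77/37

left sensor world pos  = (-2, 11); dL² = 160
right sensor world pos = (-2, 5); dR² = 148
sL = 160/160 = 1
sR = 160/148 = 40/37
mL = -1/2·sL + 0·sR = -1/2
mR = -1·sL + -1·sR = -77/37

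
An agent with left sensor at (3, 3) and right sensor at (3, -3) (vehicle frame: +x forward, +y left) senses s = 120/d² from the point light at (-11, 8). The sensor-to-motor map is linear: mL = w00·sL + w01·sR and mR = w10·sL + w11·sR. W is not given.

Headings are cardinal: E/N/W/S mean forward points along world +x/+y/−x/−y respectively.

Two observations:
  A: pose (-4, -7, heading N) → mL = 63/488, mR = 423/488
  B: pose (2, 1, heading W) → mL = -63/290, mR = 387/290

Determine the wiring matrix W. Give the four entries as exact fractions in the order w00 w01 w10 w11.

1/2 -1/2 1/2 1

obs A: pose=(-4,-7,N) → sL=3/4, sR=30/61, mL=63/488, mR=423/488
obs B: pose=(2,1,W) → sL=3/5, sR=30/29, mL=-63/290, mR=387/290
sensor matrix S = [[3/4, 30/61], [3/5, 30/29]]; det S = 1701/3538
solve [mL_A; mL_B] = S·[w00; w01] and [mR_A; mR_B] = S·[w10; w11]:
  w00 = 1/2, w01 = -1/2, w10 = 1/2, w11 = 1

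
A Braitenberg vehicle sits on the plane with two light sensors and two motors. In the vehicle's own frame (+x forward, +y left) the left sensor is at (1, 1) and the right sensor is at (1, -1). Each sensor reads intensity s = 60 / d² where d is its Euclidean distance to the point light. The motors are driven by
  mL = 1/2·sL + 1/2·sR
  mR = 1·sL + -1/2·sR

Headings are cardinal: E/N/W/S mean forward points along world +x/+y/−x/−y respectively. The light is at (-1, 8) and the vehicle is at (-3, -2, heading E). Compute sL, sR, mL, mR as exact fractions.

30/41 30/61 1530/2501 1215/2501

left sensor world pos  = (-2, -1); dL² = 82
right sensor world pos = (-2, -3); dR² = 122
sL = 60/82 = 30/41
sR = 60/122 = 30/61
mL = 1/2·sL + 1/2·sR = 1530/2501
mR = 1·sL + -1/2·sR = 1215/2501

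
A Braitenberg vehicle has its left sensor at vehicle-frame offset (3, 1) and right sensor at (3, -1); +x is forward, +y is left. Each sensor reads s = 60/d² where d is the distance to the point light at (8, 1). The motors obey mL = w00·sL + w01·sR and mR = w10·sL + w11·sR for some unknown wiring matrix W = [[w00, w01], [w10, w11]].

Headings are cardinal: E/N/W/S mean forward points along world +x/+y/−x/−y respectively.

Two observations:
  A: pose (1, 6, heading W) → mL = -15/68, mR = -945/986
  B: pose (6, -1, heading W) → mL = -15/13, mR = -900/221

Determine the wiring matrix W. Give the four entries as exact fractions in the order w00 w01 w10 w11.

obs A: pose=(1,6,W) → sL=15/29, sR=15/34, mL=-15/68, mR=-945/986
obs B: pose=(6,-1,W) → sL=30/17, sR=30/13, mL=-15/13, mR=-900/221
sensor matrix S = [[15/29, 15/34], [30/17, 30/13]]; det S = 45225/108953
solve [mL_A; mL_B] = S·[w00; w01] and [mR_A; mR_B] = S·[w10; w11]:
  w00 = 0, w01 = -1/2, w10 = -1, w11 = -1

0 -1/2 -1 -1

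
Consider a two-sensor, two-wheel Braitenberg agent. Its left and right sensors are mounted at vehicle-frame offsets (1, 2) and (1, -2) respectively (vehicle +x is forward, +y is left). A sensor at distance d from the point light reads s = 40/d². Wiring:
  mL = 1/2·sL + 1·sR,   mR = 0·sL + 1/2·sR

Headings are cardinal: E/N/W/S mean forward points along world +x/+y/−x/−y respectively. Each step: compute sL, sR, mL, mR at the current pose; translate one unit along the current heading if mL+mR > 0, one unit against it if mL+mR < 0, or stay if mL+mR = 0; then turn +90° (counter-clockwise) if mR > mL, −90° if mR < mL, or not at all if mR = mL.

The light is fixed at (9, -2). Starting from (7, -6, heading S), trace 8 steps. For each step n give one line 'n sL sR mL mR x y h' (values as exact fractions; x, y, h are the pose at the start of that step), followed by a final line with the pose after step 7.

0 8/5 40/41 364/205 20/41 7 -6 S
1 20/29 20/9 670/261 10/9 7 -7 W
2 40/41 40/17 1980/697 20/17 6 -7 N
3 5 1 7/2 1/2 6 -6 E
4 8/5 40/41 364/205 20/41 7 -6 S
5 20/29 20/9 670/261 10/9 7 -7 W
6 40/41 40/17 1980/697 20/17 6 -7 N
7 5 1 7/2 1/2 6 -6 E
final 7 -6 S

n=0: pose=(7,-6,S); sL=8/5, sR=40/41; mL=364/205, mR=20/41; mL+mR=464/205 → advance +1; mR−mL=-264/205 → turn -1·90°
n=1: pose=(7,-7,W); sL=20/29, sR=20/9; mL=670/261, mR=10/9; mL+mR=320/87 → advance +1; mR−mL=-380/261 → turn -1·90°
n=2: pose=(6,-7,N); sL=40/41, sR=40/17; mL=1980/697, mR=20/17; mL+mR=2800/697 → advance +1; mR−mL=-1160/697 → turn -1·90°
n=3: pose=(6,-6,E); sL=5, sR=1; mL=7/2, mR=1/2; mL+mR=4 → advance +1; mR−mL=-3 → turn -1·90°
n=4: pose=(7,-6,S); sL=8/5, sR=40/41; mL=364/205, mR=20/41; mL+mR=464/205 → advance +1; mR−mL=-264/205 → turn -1·90°
n=5: pose=(7,-7,W); sL=20/29, sR=20/9; mL=670/261, mR=10/9; mL+mR=320/87 → advance +1; mR−mL=-380/261 → turn -1·90°
n=6: pose=(6,-7,N); sL=40/41, sR=40/17; mL=1980/697, mR=20/17; mL+mR=2800/697 → advance +1; mR−mL=-1160/697 → turn -1·90°
n=7: pose=(6,-6,E); sL=5, sR=1; mL=7/2, mR=1/2; mL+mR=4 → advance +1; mR−mL=-3 → turn -1·90°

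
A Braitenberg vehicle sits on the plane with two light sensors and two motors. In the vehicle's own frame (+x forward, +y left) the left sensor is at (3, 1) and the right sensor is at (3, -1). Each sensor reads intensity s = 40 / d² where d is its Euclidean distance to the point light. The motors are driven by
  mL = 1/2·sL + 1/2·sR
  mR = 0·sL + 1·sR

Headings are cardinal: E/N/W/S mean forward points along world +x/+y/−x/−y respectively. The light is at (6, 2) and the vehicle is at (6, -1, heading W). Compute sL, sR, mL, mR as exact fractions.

left sensor world pos  = (3, -2); dL² = 25
right sensor world pos = (3, 0); dR² = 13
sL = 40/25 = 8/5
sR = 40/13 = 40/13
mL = 1/2·sL + 1/2·sR = 152/65
mR = 0·sL + 1·sR = 40/13

8/5 40/13 152/65 40/13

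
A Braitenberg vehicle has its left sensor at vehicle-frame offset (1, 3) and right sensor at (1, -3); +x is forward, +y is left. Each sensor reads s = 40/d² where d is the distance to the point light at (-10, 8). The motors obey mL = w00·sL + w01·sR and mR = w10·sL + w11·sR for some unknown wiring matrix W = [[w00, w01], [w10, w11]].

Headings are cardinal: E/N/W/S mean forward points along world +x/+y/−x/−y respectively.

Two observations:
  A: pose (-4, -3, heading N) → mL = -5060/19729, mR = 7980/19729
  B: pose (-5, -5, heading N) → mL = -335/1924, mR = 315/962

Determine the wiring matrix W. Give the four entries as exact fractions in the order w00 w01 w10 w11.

obs A: pose=(-4,-3,N) → sL=40/109, sR=40/181, mL=-5060/19729, mR=7980/19729
obs B: pose=(-5,-5,N) → sL=10/37, sR=5/26, mL=-335/1924, mR=315/962
sensor matrix S = [[40/109, 40/181], [10/37, 5/26]]; det S = 102900/9489649
solve [mL_A; mL_B] = S·[w00; w01] and [mR_A; mR_B] = S·[w10; w11]:
  w00 = -1, w01 = 1/2, w10 = 1/2, w11 = 1

-1 1/2 1/2 1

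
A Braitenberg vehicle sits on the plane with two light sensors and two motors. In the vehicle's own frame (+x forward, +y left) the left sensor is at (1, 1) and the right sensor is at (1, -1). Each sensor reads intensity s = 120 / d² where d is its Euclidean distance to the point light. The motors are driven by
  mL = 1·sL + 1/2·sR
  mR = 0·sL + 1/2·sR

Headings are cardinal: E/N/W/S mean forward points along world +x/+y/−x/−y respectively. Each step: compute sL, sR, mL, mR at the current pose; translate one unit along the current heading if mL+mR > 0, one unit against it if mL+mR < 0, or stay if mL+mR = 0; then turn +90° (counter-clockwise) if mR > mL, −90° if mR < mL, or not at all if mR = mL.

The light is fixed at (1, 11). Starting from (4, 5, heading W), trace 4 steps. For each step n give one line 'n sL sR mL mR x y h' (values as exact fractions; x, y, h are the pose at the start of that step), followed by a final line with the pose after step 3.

n=0: pose=(4,5,W); sL=120/53, sR=120/29; mL=6660/1537, mR=60/29; mL+mR=9840/1537 → advance +1; mR−mL=-120/53 → turn -1·90°
n=1: pose=(3,5,N); sL=60/13, sR=60/17; mL=1410/221, mR=30/17; mL+mR=1800/221 → advance +1; mR−mL=-60/13 → turn -1·90°
n=2: pose=(3,6,E); sL=24/5, sR=8/3; mL=92/15, mR=4/3; mL+mR=112/15 → advance +1; mR−mL=-24/5 → turn -1·90°
n=3: pose=(4,6,S); sL=30/13, sR=3; mL=99/26, mR=3/2; mL+mR=69/13 → advance +1; mR−mL=-30/13 → turn -1·90°

0 120/53 120/29 6660/1537 60/29 4 5 W
1 60/13 60/17 1410/221 30/17 3 5 N
2 24/5 8/3 92/15 4/3 3 6 E
3 30/13 3 99/26 3/2 4 6 S
final 4 5 W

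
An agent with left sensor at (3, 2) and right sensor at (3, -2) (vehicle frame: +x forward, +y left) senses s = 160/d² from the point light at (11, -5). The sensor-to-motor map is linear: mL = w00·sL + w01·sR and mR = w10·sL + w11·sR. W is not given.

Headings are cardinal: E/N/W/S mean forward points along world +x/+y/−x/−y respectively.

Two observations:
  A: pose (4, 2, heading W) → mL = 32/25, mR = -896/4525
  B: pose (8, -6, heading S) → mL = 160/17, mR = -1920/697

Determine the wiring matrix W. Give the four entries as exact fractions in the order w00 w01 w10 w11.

obs A: pose=(4,2,W) → sL=32/25, sR=160/181, mL=32/25, mR=-896/4525
obs B: pose=(8,-6,S) → sL=160/17, sR=160/41, mL=160/17, mR=-1920/697
sensor matrix S = [[32/25, 160/181], [160/17, 160/41]]; det S = -2097152/630785
solve [mL_A; mL_B] = S·[w00; w01] and [mR_A; mR_B] = S·[w10; w11]:
  w00 = 1, w01 = 0, w10 = -1/2, w11 = 1/2

1 0 -1/2 1/2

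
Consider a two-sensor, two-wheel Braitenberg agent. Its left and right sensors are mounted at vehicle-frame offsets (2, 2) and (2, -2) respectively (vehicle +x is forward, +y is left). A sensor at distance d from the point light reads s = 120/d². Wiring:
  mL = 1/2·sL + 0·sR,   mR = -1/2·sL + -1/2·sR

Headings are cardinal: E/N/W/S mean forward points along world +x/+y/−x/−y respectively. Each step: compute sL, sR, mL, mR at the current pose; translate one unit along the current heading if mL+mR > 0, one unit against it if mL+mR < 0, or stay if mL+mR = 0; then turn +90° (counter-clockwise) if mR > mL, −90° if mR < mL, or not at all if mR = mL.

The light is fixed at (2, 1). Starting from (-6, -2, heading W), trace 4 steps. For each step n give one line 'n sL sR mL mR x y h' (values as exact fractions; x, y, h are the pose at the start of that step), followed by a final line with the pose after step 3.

n=0: pose=(-6,-2,W); sL=24/25, sR=120/101; mL=12/25, mR=-2712/2525; mL+mR=-60/101 → advance -1; mR−mL=-3924/2525 → turn -1·90°
n=1: pose=(-5,-2,N); sL=60/41, sR=60/13; mL=30/41, mR=-1620/533; mL+mR=-30/13 → advance -1; mR−mL=-2010/533 → turn -1·90°
n=2: pose=(-5,-3,E); sL=120/29, sR=120/61; mL=60/29, mR=-5400/1769; mL+mR=-60/61 → advance -1; mR−mL=-9060/1769 → turn -1·90°
n=3: pose=(-6,-3,S); sL=5/3, sR=15/17; mL=5/6, mR=-65/51; mL+mR=-15/34 → advance -1; mR−mL=-215/102 → turn -1·90°

0 24/25 120/101 12/25 -2712/2525 -6 -2 W
1 60/41 60/13 30/41 -1620/533 -5 -2 N
2 120/29 120/61 60/29 -5400/1769 -5 -3 E
3 5/3 15/17 5/6 -65/51 -6 -3 S
final -6 -2 W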